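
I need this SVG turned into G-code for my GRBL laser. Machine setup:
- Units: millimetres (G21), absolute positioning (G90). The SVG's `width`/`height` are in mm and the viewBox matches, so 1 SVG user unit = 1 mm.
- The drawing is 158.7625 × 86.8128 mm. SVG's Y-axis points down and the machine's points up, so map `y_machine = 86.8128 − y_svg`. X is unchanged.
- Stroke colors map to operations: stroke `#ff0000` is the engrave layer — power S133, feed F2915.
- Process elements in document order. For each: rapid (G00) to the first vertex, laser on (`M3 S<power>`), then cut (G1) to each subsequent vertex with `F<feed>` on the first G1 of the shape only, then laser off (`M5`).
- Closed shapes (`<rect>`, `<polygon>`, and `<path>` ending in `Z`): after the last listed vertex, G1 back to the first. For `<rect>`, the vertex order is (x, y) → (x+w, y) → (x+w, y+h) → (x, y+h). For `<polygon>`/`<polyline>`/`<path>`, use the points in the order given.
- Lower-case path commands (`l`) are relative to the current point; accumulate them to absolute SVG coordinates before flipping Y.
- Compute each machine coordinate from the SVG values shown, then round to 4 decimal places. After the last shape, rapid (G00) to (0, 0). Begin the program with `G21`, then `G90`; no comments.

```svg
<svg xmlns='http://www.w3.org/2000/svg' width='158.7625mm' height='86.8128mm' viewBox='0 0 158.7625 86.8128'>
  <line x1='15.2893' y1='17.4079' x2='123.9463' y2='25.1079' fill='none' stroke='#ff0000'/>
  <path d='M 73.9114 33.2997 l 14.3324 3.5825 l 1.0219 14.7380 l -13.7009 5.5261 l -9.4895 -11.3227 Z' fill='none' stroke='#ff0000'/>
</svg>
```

G21
G90
G00 X15.2893 Y69.4049
M3 S133
G1 X123.9463 Y61.7049 F2915
M5
G00 X73.9114 Y53.5131
M3 S133
G1 X88.2438 Y49.9306 F2915
G1 X89.2657 Y35.1926
G1 X75.5648 Y29.6665
G1 X66.0753 Y40.9892
G1 X73.9114 Y53.5131
M5
G00 X0.0000 Y0.0000

1 u = 1 mm; y_m = 86.8128 − y.

[1] `<line>` line segment, #ff0000→engrave S133 F2915: (15.2893,69.4049) → (123.9463,61.7049)

[2] `<path>` regular polygon, #ff0000→engrave S133 F2915: (73.9114,53.5131) → (88.2438,49.9306) → (89.2657,35.1926) → (75.5648,29.6665) → (66.0753,40.9892) → (73.9114,53.5131) (closed)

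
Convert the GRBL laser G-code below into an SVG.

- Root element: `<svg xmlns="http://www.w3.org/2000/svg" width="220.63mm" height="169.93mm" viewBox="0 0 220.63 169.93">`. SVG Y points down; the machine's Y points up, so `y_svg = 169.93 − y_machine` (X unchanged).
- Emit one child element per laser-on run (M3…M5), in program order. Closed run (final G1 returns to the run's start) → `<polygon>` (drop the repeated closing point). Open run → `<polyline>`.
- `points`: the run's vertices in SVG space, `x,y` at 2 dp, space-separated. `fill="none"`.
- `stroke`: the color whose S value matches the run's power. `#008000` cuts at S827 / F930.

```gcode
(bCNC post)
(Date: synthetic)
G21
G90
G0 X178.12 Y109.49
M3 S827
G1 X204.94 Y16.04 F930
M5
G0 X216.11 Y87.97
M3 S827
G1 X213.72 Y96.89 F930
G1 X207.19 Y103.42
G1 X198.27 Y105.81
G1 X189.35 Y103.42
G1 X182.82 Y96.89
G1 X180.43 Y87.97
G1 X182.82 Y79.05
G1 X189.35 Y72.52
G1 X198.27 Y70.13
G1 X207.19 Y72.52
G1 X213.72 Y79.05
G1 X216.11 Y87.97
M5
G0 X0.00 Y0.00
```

<svg xmlns="http://www.w3.org/2000/svg" width="220.63mm" height="169.93mm" viewBox="0 0 220.63 169.93">
  <polyline points="178.12,60.44 204.94,153.89" fill="none" stroke="#008000"/>
  <polygon points="216.11,81.96 213.72,73.04 207.19,66.51 198.27,64.12 189.35,66.51 182.82,73.04 180.43,81.96 182.82,90.88 189.35,97.41 198.27,99.80 207.19,97.41 213.72,90.88" fill="none" stroke="#008000"/>
</svg>

Machine Y-up, SVG Y-down with viewBox height 169.93, so y_svg = 169.93 − y_machine; X carries over. Every run uses S827, so all elements get stroke `#008000` (cut).

Run 1: The run is open, so emit a `<polyline>` with points (Y-flipped): 178.12,60.44 204.94,153.89.

Run 2: The run returns to its start, so emit a `<polygon>` with points (Y-flipped): 216.11,81.96 213.72,73.04 207.19,66.51 198.27,64.12 189.35,66.51 182.82,73.04 180.43,81.96 182.82,90.88 189.35,97.41 198.27,99.80 207.19,97.41 213.72,90.88.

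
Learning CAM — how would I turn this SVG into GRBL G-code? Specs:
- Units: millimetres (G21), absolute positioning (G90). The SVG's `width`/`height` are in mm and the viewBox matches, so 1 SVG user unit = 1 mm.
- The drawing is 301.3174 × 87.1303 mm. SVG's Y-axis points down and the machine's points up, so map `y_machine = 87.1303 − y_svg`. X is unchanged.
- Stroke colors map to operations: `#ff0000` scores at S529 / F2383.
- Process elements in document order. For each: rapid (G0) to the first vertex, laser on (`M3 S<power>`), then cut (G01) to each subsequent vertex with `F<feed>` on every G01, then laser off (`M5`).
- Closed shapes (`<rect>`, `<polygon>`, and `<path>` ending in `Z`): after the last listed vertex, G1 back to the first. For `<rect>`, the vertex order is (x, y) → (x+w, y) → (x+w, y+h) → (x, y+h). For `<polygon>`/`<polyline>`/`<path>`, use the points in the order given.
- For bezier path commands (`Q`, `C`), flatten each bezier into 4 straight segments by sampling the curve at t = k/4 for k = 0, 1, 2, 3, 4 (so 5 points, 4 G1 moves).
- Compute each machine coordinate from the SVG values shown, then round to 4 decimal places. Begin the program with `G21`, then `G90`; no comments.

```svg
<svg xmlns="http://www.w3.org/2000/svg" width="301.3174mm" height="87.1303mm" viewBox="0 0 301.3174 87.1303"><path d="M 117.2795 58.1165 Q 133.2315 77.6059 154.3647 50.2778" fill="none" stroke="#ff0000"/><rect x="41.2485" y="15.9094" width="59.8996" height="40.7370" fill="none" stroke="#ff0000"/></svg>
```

Since the viewBox matches the mm dimensions, user units are millimetres directly. The only transform is the Y-flip y_m = 87.1303 − y_svg.

Shape 1 is a quadratic bezier drawn with `<path>`. Its stroke #ff0000 means score at S529, F2383. After flipping Y the toolpath is (117.2795,29.0138) → (125.5793,22.1952) → (134.5268,21.2288) → (144.1219,26.1145) → (154.3647,36.8525).

Shape 2 is a rectangle drawn with `<rect>`. Its stroke #ff0000 means score at S529, F2383. After flipping Y the toolpath is (41.2485,71.2209) → (101.1481,71.2209) → (101.1481,30.4839) → (41.2485,30.4839) → (41.2485,71.2209), returning to the start.

G21
G90
G0 X117.2795 Y29.0138
M3 S529
G01 X125.5793 Y22.1952 F2383
G01 X134.5268 Y21.2288 F2383
G01 X144.1219 Y26.1145 F2383
G01 X154.3647 Y36.8525 F2383
M5
G0 X41.2485 Y71.2209
M3 S529
G01 X101.1481 Y71.2209 F2383
G01 X101.1481 Y30.4839 F2383
G01 X41.2485 Y30.4839 F2383
G01 X41.2485 Y71.2209 F2383
M5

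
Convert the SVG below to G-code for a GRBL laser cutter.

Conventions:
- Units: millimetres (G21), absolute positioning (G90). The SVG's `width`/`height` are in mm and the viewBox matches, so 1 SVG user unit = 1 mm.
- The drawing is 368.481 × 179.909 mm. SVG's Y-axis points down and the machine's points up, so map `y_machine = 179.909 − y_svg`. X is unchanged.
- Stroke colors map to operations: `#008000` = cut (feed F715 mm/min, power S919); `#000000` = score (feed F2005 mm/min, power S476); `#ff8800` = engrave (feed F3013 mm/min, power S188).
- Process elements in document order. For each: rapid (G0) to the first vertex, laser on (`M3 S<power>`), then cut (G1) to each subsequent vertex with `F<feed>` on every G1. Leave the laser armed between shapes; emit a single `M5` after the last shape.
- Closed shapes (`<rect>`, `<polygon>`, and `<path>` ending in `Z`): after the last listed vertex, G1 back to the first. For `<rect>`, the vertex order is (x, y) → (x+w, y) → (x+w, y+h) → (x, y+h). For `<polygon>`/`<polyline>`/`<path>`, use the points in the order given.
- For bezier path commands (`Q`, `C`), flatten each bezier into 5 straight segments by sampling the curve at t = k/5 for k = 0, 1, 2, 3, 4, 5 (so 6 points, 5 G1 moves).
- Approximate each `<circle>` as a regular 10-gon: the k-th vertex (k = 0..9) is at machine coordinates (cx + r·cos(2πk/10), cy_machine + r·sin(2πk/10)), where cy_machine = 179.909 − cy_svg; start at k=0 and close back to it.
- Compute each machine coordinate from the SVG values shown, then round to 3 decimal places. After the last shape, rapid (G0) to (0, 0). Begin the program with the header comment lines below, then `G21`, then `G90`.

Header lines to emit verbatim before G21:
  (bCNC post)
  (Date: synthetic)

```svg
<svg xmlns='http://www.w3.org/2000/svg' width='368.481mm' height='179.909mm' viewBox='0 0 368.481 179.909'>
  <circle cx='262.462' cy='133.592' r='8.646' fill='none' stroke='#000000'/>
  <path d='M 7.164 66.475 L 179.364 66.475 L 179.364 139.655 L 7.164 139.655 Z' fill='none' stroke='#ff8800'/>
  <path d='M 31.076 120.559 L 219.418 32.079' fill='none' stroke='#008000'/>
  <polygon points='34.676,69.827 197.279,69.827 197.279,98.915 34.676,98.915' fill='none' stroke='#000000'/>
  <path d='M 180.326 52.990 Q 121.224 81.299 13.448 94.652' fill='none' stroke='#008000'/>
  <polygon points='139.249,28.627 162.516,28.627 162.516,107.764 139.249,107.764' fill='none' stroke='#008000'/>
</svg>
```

(bCNC post)
(Date: synthetic)
G21
G90
G0 X271.108 Y46.317
M3 S476
G1 X269.457 Y51.399 F2005
G1 X265.134 Y54.540 F2005
G1 X259.790 Y54.540 F2005
G1 X255.467 Y51.399 F2005
G1 X253.816 Y46.317 F2005
G1 X255.467 Y41.235 F2005
G1 X259.790 Y38.094 F2005
G1 X265.134 Y38.094 F2005
G1 X269.457 Y41.235 F2005
G1 X271.108 Y46.317 F2005
G0 X7.164 Y113.434
M3 S188
G1 X179.364 Y113.434 F3013
G1 X179.364 Y40.254 F3013
G1 X7.164 Y40.254 F3013
G1 X7.164 Y113.434 F3013
G0 X31.076 Y59.350
M3 S919
G1 X219.418 Y147.830 F715
G0 X34.676 Y110.082
M3 S476
G1 X197.279 Y110.082 F2005
G1 X197.279 Y80.994 F2005
G1 X34.676 Y80.994 F2005
G1 X34.676 Y110.082 F2005
G0 X180.326 Y126.919
M3 S919
G1 X154.738 Y116.194 F715
G1 X125.257 Y106.665 F715
G1 X91.881 Y98.332 F715
G1 X54.611 Y91.196 F715
G1 X13.448 Y85.257 F715
G0 X139.249 Y151.282
M3 S919
G1 X162.516 Y151.282 F715
G1 X162.516 Y72.145 F715
G1 X139.249 Y72.145 F715
G1 X139.249 Y151.282 F715
M5
G0 X0.000 Y0.000

1 u = 1 mm; y_m = 179.909 − y.

[1] `<circle>` circle, #000000→score S476 F2005: (271.108,46.317) → (269.457,51.399) → (265.134,54.540) → (259.790,54.540) → (255.467,51.399) → (253.816,46.317) → (255.467,41.235) → (259.790,38.094) → (265.134,38.094) → (269.457,41.235) → (271.108,46.317) (closed)

[2] `<path>` rectangle, #ff8800→engrave S188 F3013: (7.164,113.434) → (179.364,113.434) → (179.364,40.254) → (7.164,40.254) → (7.164,113.434) (closed)

[3] `<path>` line segment, #008000→cut S919 F715: (31.076,59.350) → (219.418,147.830)

[4] `<polygon>` rectangle, #000000→score S476 F2005: (34.676,110.082) → (197.279,110.082) → (197.279,80.994) → (34.676,80.994) → (34.676,110.082) (closed)

[5] `<path>` quadratic bezier, #008000→cut S919 F715: (180.326,126.919) → (154.738,116.194) → (125.257,106.665) → (91.881,98.332) → (54.611,91.196) → (13.448,85.257)

[6] `<polygon>` rectangle, #008000→cut S919 F715: (139.249,151.282) → (162.516,151.282) → (162.516,72.145) → (139.249,72.145) → (139.249,151.282) (closed)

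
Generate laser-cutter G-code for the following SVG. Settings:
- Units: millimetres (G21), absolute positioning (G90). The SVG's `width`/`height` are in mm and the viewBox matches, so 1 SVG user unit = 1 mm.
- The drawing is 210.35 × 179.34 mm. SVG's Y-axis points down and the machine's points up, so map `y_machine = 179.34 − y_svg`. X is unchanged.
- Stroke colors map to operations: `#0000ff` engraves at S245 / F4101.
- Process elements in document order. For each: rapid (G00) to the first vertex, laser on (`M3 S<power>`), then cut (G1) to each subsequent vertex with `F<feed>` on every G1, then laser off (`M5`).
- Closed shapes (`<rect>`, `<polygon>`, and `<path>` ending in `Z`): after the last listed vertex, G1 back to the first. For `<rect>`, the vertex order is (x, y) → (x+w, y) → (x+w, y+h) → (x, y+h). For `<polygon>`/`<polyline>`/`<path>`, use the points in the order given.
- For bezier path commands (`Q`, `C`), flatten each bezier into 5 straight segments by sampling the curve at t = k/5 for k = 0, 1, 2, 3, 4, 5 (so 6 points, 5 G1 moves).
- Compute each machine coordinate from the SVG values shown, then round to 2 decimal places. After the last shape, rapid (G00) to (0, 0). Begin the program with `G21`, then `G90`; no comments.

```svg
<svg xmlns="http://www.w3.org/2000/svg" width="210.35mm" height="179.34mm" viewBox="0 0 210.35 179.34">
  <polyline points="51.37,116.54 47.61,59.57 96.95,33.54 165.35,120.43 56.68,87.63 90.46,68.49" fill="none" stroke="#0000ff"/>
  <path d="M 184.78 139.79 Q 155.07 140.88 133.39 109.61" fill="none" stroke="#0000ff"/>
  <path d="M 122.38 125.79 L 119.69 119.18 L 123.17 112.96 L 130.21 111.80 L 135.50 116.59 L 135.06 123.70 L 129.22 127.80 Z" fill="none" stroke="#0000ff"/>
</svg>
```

G21
G90
G00 X51.37 Y62.80
M3 S245
G1 X47.61 Y119.77 F4101
G1 X96.95 Y145.80 F4101
G1 X165.35 Y58.91 F4101
G1 X56.68 Y91.71 F4101
G1 X90.46 Y110.85 F4101
M5
G00 X184.78 Y39.55
M3 S245
G1 X173.22 Y40.41 F4101
G1 X162.30 Y43.86 F4101
G1 X152.02 Y49.89 F4101
G1 X142.38 Y58.52 F4101
G1 X133.39 Y69.73 F4101
M5
G00 X122.38 Y53.55
M3 S245
G1 X119.69 Y60.16 F4101
G1 X123.17 Y66.38 F4101
G1 X130.21 Y67.54 F4101
G1 X135.50 Y62.75 F4101
G1 X135.06 Y55.64 F4101
G1 X129.22 Y51.54 F4101
G1 X122.38 Y53.55 F4101
M5
G00 X0.00 Y0.00

1 u = 1 mm; y_m = 179.34 − y.

[1] `<polyline>` open polyline, #0000ff→engrave S245 F4101: (51.37,62.80) → (47.61,119.77) → (96.95,145.80) → (165.35,58.91) → (56.68,91.71) → (90.46,110.85)

[2] `<path>` quadratic bezier, #0000ff→engrave S245 F4101: (184.78,39.55) → (173.22,40.41) → (162.30,43.86) → (152.02,49.89) → (142.38,58.52) → (133.39,69.73)

[3] `<path>` regular polygon, #0000ff→engrave S245 F4101: (122.38,53.55) → (119.69,60.16) → (123.17,66.38) → (130.21,67.54) → (135.50,62.75) → (135.06,55.64) → (129.22,51.54) → (122.38,53.55) (closed)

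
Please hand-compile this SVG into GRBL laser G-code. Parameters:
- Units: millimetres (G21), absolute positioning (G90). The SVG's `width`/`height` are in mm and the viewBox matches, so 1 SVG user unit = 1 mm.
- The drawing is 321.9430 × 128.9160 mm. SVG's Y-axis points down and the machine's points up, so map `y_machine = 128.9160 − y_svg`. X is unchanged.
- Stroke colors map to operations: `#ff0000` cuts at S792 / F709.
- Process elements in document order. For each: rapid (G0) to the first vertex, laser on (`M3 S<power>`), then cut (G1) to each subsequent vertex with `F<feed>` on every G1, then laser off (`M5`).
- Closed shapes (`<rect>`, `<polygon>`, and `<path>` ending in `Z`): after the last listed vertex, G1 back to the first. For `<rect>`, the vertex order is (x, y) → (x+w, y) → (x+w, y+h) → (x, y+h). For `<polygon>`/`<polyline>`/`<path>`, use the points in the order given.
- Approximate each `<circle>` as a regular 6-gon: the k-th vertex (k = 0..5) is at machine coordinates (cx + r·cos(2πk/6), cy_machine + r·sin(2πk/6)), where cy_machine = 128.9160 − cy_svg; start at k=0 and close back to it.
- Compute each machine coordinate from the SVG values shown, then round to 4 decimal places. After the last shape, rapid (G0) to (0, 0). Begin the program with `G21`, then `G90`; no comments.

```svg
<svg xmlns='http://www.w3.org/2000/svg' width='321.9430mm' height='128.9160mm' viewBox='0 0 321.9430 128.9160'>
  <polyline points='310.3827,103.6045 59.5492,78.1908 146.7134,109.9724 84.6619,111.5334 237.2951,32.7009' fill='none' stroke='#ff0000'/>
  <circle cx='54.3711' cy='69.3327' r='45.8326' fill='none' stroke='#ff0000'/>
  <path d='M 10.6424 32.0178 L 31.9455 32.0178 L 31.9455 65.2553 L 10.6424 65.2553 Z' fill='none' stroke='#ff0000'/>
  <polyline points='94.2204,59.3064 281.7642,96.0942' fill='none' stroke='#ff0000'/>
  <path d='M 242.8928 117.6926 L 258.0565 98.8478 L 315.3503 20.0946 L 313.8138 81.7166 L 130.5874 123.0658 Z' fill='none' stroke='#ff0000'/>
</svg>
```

1 u = 1 mm; y_m = 128.9160 − y.

[1] `<polyline>` open polyline, #ff0000→cut S792 F709: (310.3827,25.3115) → (59.5492,50.7252) → (146.7134,18.9436) → (84.6619,17.3826) → (237.2951,96.2151)

[2] `<circle>` circle, #ff0000→cut S792 F709: (100.2037,59.5833) → (77.2874,99.2755) → (31.4548,99.2755) → (8.5385,59.5833) → (31.4548,19.8911) → (77.2874,19.8911) → (100.2037,59.5833) (closed)

[3] `<path>` rectangle, #ff0000→cut S792 F709: (10.6424,96.8982) → (31.9455,96.8982) → (31.9455,63.6607) → (10.6424,63.6607) → (10.6424,96.8982) (closed)

[4] `<polyline>` line segment, #ff0000→cut S792 F709: (94.2204,69.6096) → (281.7642,32.8218)

[5] `<path>` closed polygon, #ff0000→cut S792 F709: (242.8928,11.2234) → (258.0565,30.0682) → (315.3503,108.8214) → (313.8138,47.1994) → (130.5874,5.8502) → (242.8928,11.2234) (closed)

G21
G90
G0 X310.3827 Y25.3115
M3 S792
G1 X59.5492 Y50.7252 F709
G1 X146.7134 Y18.9436 F709
G1 X84.6619 Y17.3826 F709
G1 X237.2951 Y96.2151 F709
M5
G0 X100.2037 Y59.5833
M3 S792
G1 X77.2874 Y99.2755 F709
G1 X31.4548 Y99.2755 F709
G1 X8.5385 Y59.5833 F709
G1 X31.4548 Y19.8911 F709
G1 X77.2874 Y19.8911 F709
G1 X100.2037 Y59.5833 F709
M5
G0 X10.6424 Y96.8982
M3 S792
G1 X31.9455 Y96.8982 F709
G1 X31.9455 Y63.6607 F709
G1 X10.6424 Y63.6607 F709
G1 X10.6424 Y96.8982 F709
M5
G0 X94.2204 Y69.6096
M3 S792
G1 X281.7642 Y32.8218 F709
M5
G0 X242.8928 Y11.2234
M3 S792
G1 X258.0565 Y30.0682 F709
G1 X315.3503 Y108.8214 F709
G1 X313.8138 Y47.1994 F709
G1 X130.5874 Y5.8502 F709
G1 X242.8928 Y11.2234 F709
M5
G0 X0.0000 Y0.0000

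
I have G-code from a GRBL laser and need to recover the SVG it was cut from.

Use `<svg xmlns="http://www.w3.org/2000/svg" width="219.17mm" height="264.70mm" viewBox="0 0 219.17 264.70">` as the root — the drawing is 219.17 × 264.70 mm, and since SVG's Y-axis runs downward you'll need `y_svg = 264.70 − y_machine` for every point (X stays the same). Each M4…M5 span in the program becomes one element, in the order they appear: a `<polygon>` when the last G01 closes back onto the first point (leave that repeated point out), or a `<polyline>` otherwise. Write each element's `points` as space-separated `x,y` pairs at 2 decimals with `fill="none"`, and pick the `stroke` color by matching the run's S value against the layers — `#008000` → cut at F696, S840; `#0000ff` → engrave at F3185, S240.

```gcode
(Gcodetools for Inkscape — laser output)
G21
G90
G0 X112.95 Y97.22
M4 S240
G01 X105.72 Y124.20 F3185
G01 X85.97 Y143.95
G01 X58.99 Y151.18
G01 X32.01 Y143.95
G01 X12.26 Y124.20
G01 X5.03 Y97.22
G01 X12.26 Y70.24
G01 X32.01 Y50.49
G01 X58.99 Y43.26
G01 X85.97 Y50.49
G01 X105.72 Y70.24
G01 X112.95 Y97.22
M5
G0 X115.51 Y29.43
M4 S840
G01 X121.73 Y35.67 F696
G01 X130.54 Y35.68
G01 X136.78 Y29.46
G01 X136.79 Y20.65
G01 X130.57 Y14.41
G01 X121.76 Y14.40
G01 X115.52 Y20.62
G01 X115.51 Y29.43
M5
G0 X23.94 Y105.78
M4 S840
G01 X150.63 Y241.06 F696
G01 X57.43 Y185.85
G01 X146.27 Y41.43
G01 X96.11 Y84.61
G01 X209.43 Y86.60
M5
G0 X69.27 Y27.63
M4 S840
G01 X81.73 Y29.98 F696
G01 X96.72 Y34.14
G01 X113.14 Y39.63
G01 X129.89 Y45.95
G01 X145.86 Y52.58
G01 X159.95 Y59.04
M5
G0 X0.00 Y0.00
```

<svg xmlns="http://www.w3.org/2000/svg" width="219.17mm" height="264.70mm" viewBox="0 0 219.17 264.70">
  <polygon points="112.95,167.48 105.72,140.50 85.97,120.75 58.99,113.52 32.01,120.75 12.26,140.50 5.03,167.48 12.26,194.46 32.01,214.21 58.99,221.44 85.97,214.21 105.72,194.46" fill="none" stroke="#0000ff"/>
  <polygon points="115.51,235.27 121.73,229.03 130.54,229.02 136.78,235.24 136.79,244.05 130.57,250.29 121.76,250.30 115.52,244.08" fill="none" stroke="#008000"/>
  <polyline points="23.94,158.92 150.63,23.64 57.43,78.85 146.27,223.27 96.11,180.09 209.43,178.10" fill="none" stroke="#008000"/>
  <polyline points="69.27,237.07 81.73,234.72 96.72,230.56 113.14,225.07 129.89,218.75 145.86,212.12 159.95,205.66" fill="none" stroke="#008000"/>
</svg>

Each laser-on run becomes one SVG element. Flip Y back into SVG space with y_svg = 264.70 − y_machine.

Run 1: the run's S240 means `#0000ff` (engrave). The run returns to its start, so emit a `<polygon>` with points (Y-flipped): 112.95,167.48 105.72,140.50 85.97,120.75 58.99,113.52 32.01,120.75 12.26,140.50 5.03,167.48 12.26,194.46 32.01,214.21 58.99,221.44 85.97,214.21 105.72,194.46.

Run 2: S840 ⇒ cut layer `#008000`. The run returns to its start, so emit a `<polygon>` with points (Y-flipped): 115.51,235.27 121.73,229.03 130.54,229.02 136.78,235.24 136.79,244.05 130.57,250.29 121.76,250.30 115.52,244.08.

Run 3: power S840 maps to stroke `#008000` (cut). The run is open, so emit a `<polyline>` with points (Y-flipped): 23.94,158.92 150.63,23.64 57.43,78.85 146.27,223.27 96.11,180.09 209.43,178.10.

Run 4: S840 ⇒ cut layer `#008000`. The run is open, so emit a `<polyline>` with points (Y-flipped): 69.27,237.07 81.73,234.72 96.72,230.56 113.14,225.07 129.89,218.75 145.86,212.12 159.95,205.66.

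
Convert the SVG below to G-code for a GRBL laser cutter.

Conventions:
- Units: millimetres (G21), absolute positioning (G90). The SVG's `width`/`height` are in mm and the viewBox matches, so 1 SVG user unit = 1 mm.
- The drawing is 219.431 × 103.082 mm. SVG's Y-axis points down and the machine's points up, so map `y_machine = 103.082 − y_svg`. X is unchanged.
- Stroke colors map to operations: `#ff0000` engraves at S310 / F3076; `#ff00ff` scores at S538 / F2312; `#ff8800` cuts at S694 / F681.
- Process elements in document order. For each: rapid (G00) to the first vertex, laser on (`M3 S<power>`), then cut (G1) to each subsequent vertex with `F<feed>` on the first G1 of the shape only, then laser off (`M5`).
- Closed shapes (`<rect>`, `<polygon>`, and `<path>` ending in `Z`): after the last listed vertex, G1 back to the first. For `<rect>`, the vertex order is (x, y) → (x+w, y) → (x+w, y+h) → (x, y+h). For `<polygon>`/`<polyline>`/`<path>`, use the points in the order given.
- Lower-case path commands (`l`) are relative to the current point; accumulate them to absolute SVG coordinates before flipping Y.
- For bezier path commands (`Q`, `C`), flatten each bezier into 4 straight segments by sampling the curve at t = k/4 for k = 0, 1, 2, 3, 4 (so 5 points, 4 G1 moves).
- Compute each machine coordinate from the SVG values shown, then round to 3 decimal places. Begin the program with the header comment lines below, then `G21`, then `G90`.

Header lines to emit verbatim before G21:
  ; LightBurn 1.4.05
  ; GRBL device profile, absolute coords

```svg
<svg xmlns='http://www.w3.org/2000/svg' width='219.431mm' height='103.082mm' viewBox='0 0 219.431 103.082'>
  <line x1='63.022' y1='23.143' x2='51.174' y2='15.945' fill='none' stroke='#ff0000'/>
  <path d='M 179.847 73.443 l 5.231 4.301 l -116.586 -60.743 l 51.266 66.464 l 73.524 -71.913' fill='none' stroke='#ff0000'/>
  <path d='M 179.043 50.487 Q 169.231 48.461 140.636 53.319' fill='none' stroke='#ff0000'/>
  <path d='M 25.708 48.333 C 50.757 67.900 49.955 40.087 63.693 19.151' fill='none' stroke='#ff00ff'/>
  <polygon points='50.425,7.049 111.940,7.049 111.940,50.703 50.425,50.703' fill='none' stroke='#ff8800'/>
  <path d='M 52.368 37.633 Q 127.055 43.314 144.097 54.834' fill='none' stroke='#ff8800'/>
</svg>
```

viewBox `0 0 219.431 103.082` with mm width/height → 1 unit = 1 mm. Flip: y_m = 103.082 − y_svg.

**Shape 1** — `<line>` line segment, stroke `#ff0000` → engrave (S310, F3076). Machine vertices: (63.022,79.939) → (51.174,87.137). Open path.

**Shape 2** — `<path>` open polyline, stroke `#ff0000` → engrave (S310, F3076). Machine vertices: (179.847,29.639) → (185.078,25.338) → (68.492,86.081) → (119.758,19.617) → (193.282,91.530). Open path.

**Shape 3** — `<path>` quadratic bezier, stroke `#ff0000` → engrave (S310, F3076). Control points (SVG): P0=(179.043,50.487), P1=(169.231,48.461), P2=(140.636,53.319); sampled at t=k/4. Machine vertices: (179.043,52.595) → (172.963,53.178) → (164.535,52.900) → (153.760,51.762) → (140.636,49.763). Open path.

**Shape 4** — `<path>` cubic bezier, stroke `#ff00ff` → score (S538, F2312). Control points (SVG): P0=(25.708,48.333), P1=(50.757,67.900), P2=(49.955,40.087), P3=(63.693,19.151); sampled at t=k/4. Machine vertices: (25.708,54.749) → (40.279,48.110) → (48.942,54.151) → (55.485,67.787) → (63.693,83.931). Open path.

**Shape 5** — `<polygon>` rectangle, stroke `#ff8800` → cut (S694, F681). Machine vertices: (50.425,96.033) → (111.940,96.033) → (111.940,52.379) → (50.425,52.379) → (50.425,96.033). Closed: final G1 returns to the first vertex.

**Shape 6** — `<path>` quadratic bezier, stroke `#ff8800` → cut (S694, F681). Control points (SVG): P0=(52.368,37.633), P1=(127.055,43.314), P2=(144.097,54.834); sampled at t=k/4. Machine vertices: (52.368,65.449) → (86.109,62.244) → (112.644,58.308) → (131.973,53.643) → (144.097,48.248). Open path.

; LightBurn 1.4.05
; GRBL device profile, absolute coords
G21
G90
G00 X63.022 Y79.939
M3 S310
G1 X51.174 Y87.137 F3076
M5
G00 X179.847 Y29.639
M3 S310
G1 X185.078 Y25.338 F3076
G1 X68.492 Y86.081
G1 X119.758 Y19.617
G1 X193.282 Y91.530
M5
G00 X179.043 Y52.595
M3 S310
G1 X172.963 Y53.178 F3076
G1 X164.535 Y52.900
G1 X153.760 Y51.762
G1 X140.636 Y49.763
M5
G00 X25.708 Y54.749
M3 S538
G1 X40.279 Y48.110 F2312
G1 X48.942 Y54.151
G1 X55.485 Y67.787
G1 X63.693 Y83.931
M5
G00 X50.425 Y96.033
M3 S694
G1 X111.940 Y96.033 F681
G1 X111.940 Y52.379
G1 X50.425 Y52.379
G1 X50.425 Y96.033
M5
G00 X52.368 Y65.449
M3 S694
G1 X86.109 Y62.244 F681
G1 X112.644 Y58.308
G1 X131.973 Y53.643
G1 X144.097 Y48.248
M5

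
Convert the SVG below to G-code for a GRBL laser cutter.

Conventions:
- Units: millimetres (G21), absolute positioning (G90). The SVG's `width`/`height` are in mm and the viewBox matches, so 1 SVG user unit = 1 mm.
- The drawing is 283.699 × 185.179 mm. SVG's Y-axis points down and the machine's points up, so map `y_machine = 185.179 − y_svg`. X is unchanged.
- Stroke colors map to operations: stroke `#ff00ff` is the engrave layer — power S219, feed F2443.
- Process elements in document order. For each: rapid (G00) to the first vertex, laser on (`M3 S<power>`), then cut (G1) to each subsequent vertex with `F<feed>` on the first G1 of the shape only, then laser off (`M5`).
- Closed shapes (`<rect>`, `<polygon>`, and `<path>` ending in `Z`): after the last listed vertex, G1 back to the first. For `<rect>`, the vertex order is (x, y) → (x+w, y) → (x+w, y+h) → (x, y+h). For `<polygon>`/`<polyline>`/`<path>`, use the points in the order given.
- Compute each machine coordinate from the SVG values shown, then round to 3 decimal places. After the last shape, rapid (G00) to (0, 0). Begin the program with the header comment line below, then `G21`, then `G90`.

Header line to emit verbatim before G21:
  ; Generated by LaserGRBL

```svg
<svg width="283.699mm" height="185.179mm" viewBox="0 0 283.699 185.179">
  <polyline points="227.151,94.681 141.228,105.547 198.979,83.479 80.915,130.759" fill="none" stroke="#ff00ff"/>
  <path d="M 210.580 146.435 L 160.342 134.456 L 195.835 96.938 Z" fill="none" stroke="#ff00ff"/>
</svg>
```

; Generated by LaserGRBL
G21
G90
G00 X227.151 Y90.498
M3 S219
G1 X141.228 Y79.632 F2443
G1 X198.979 Y101.700
G1 X80.915 Y54.420
M5
G00 X210.580 Y38.744
M3 S219
G1 X160.342 Y50.723 F2443
G1 X195.835 Y88.241
G1 X210.580 Y38.744
M5
G00 X0.000 Y0.000

Since the viewBox matches the mm dimensions, user units are millimetres directly. The only transform is the Y-flip y_m = 185.179 − y_svg.

Shape 1 is a open polyline drawn with `<polyline>`. Its stroke #ff00ff means engrave at S219, F2443. After flipping Y the toolpath is (227.151,90.498) → (141.228,79.632) → (198.979,101.700) → (80.915,54.420).

Shape 2 is a regular polygon drawn with `<path>`. Its stroke #ff00ff means engrave at S219, F2443. After flipping Y the toolpath is (210.580,38.744) → (160.342,50.723) → (195.835,88.241) → (210.580,38.744), returning to the start.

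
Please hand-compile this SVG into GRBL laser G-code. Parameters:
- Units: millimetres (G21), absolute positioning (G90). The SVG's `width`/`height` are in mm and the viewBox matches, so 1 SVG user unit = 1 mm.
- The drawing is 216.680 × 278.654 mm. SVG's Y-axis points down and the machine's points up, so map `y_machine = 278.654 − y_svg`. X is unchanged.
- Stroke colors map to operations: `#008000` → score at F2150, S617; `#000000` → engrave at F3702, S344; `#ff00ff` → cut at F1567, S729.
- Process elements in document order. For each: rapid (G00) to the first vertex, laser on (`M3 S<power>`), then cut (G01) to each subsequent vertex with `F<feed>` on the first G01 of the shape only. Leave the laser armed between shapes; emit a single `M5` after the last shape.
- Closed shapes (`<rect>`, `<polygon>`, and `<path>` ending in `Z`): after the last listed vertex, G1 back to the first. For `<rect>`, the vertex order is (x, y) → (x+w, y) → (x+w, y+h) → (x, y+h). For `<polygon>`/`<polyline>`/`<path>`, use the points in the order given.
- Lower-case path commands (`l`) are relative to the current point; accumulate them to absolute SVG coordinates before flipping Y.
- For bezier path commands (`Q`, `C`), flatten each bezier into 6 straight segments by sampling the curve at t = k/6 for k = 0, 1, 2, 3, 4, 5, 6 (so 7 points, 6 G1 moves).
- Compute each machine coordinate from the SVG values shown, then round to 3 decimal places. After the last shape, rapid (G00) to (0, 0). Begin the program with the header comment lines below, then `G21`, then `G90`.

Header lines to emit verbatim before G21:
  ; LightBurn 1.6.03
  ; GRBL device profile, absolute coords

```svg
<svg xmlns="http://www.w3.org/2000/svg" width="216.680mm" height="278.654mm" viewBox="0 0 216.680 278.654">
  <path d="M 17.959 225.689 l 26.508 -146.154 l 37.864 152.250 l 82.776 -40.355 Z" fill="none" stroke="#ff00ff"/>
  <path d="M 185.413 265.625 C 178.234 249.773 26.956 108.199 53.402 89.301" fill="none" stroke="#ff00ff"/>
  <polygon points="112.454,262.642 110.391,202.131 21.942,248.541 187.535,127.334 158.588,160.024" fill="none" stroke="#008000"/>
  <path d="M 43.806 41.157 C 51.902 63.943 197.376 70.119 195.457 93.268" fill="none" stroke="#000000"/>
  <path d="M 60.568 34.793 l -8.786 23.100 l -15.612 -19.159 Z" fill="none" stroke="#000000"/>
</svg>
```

; LightBurn 1.6.03
; GRBL device profile, absolute coords
G21
G90
G00 X17.959 Y52.965
M3 S729
G01 X44.467 Y199.119 F1567
G01 X82.331 Y46.869
G01 X165.107 Y87.224
G01 X17.959 Y52.965
G00 X185.413 Y13.029
M3 S729
G01 X171.305 Y30.282 F1567
G01 X142.120 Y61.588
G01 X106.798 Y100.049
G01 X74.278 Y138.763
G01 X53.499 Y170.831
G01 X53.402 Y189.353
G00 X112.454 Y16.012
M3 S617
G01 X110.391 Y76.523 F2150
G01 X21.942 Y30.113
G01 X187.535 Y151.320
G01 X158.588 Y118.630
G01 X112.454 Y16.012
G00 X43.806 Y237.497
M3 S344
G01 X57.984 Y227.333 F3702
G01 X87.148 Y219.004
G01 X123.387 Y211.578
G01 X158.792 Y204.121
G01 X185.452 Y195.702
G01 X195.457 Y185.386
G00 X60.568 Y243.861
M3 S344
G01 X51.782 Y220.761 F3702
G01 X36.170 Y239.920
G01 X60.568 Y243.861
M5
G00 X0.000 Y0.000

Since the viewBox matches the mm dimensions, user units are millimetres directly. The only transform is the Y-flip y_m = 278.654 − y_svg.

Shape 1 is a closed polygon drawn with `<path>`. Its stroke #ff00ff means cut at S729, F1567. After flipping Y the toolpath is (17.959,52.965) → (44.467,199.119) → (82.331,46.869) → (165.107,87.224) → (17.959,52.965), returning to the start.

Shape 2 is a cubic bezier drawn with `<path>`. Its stroke #ff00ff means cut at S729, F1567. After flipping Y the toolpath is (185.413,13.029) → (171.305,30.282) → (142.120,61.588) → (106.798,100.049) → (74.278,138.763) → (53.499,170.831) → (53.402,189.353).

Shape 3 is a closed polygon drawn with `<polygon>`. Its stroke #008000 means score at S617, F2150. After flipping Y the toolpath is (112.454,16.012) → (110.391,76.523) → (21.942,30.113) → (187.535,151.320) → (158.588,118.630) → (112.454,16.012), returning to the start.

Shape 4 is a cubic bezier drawn with `<path>`. Its stroke #000000 means engrave at S344, F3702. After flipping Y the toolpath is (43.806,237.497) → (57.984,227.333) → (87.148,219.004) → (123.387,211.578) → (158.792,204.121) → (185.452,195.702) → (195.457,185.386).

Shape 5 is a regular polygon drawn with `<path>`. Its stroke #000000 means engrave at S344, F3702. After flipping Y the toolpath is (60.568,243.861) → (51.782,220.761) → (36.170,239.920) → (60.568,243.861), returning to the start.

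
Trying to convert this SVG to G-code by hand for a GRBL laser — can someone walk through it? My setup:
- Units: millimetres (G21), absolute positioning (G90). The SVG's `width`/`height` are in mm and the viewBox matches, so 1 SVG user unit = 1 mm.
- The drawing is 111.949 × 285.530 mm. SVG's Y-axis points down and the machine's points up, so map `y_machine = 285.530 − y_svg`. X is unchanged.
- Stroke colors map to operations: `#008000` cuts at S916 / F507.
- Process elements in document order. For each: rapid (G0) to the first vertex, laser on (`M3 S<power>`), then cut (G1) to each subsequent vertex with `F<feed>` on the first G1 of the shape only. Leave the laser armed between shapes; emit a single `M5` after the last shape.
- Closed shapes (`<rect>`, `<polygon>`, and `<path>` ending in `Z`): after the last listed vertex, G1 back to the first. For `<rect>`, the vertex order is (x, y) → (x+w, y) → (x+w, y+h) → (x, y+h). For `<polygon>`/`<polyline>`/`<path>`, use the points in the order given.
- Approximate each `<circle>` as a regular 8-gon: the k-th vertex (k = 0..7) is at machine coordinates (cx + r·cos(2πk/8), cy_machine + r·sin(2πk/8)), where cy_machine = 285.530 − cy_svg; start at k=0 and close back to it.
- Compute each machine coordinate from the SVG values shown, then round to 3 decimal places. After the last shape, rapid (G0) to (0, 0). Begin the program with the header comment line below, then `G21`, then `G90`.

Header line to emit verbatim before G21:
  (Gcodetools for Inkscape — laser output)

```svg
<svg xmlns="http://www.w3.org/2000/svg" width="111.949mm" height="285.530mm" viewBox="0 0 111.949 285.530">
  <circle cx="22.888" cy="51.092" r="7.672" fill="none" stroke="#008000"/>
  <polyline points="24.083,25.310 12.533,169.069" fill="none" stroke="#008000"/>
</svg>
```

(Gcodetools for Inkscape — laser output)
G21
G90
G0 X30.560 Y234.438
M3 S916
G1 X28.313 Y239.863 F507
G1 X22.888 Y242.110
G1 X17.463 Y239.863
G1 X15.216 Y234.438
G1 X17.463 Y229.013
G1 X22.888 Y226.766
G1 X28.313 Y229.013
G1 X30.560 Y234.438
G0 X24.083 Y260.220
M3 S916
G1 X12.533 Y116.461 F507
M5
G0 X0.000 Y0.000

Since the viewBox matches the mm dimensions, user units are millimetres directly. The only transform is the Y-flip y_m = 285.530 − y_svg.

Shape 1 is a circle drawn with `<circle>`. Its stroke #008000 means cut at S916, F507. After flipping Y the toolpath is (30.560,234.438) → (28.313,239.863) → (22.888,242.110) → (17.463,239.863) → (15.216,234.438) → (17.463,229.013) → (22.888,226.766) → (28.313,229.013) → (30.560,234.438), returning to the start.

Shape 2 is a line segment drawn with `<polyline>`. Its stroke #008000 means cut at S916, F507. After flipping Y the toolpath is (24.083,260.220) → (12.533,116.461).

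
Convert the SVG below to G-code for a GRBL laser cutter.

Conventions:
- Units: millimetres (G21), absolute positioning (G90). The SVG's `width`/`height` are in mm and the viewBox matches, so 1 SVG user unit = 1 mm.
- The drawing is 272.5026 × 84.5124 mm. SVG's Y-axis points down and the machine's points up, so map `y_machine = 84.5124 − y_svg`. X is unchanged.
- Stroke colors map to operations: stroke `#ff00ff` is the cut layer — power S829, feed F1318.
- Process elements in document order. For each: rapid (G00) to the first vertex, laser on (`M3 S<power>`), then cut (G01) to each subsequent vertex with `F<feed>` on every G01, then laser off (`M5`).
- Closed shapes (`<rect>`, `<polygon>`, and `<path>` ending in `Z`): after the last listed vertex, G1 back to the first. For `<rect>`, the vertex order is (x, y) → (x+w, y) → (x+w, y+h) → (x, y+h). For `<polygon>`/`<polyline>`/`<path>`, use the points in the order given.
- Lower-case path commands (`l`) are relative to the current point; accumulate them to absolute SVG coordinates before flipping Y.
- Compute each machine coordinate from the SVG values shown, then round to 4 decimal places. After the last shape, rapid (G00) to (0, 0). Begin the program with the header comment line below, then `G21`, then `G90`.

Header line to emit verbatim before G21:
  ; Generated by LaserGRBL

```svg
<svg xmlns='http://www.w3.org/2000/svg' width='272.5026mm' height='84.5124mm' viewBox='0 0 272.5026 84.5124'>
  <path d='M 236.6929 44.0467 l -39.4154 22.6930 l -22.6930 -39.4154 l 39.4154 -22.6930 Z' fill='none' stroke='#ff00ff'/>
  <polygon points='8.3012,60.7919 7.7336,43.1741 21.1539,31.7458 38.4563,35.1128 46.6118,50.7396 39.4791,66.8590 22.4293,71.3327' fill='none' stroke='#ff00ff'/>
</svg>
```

viewBox `0 0 272.5026 84.5124` with mm width/height → 1 unit = 1 mm. Flip: y_m = 84.5124 − y_svg.

**Shape 1** — `<path>` regular polygon, stroke `#ff00ff` → cut (S829, F1318). Machine vertices: (236.6929,40.4657) → (197.2775,17.7727) → (174.5845,57.1881) → (213.9999,79.8811) → (236.6929,40.4657). Closed: final G1 returns to the first vertex.

**Shape 2** — `<polygon>` regular polygon, stroke `#ff00ff` → cut (S829, F1318). Machine vertices: (8.3012,23.7205) → (7.7336,41.3383) → (21.1539,52.7666) → (38.4563,49.3996) → (46.6118,33.7728) → (39.4791,17.6534) → (22.4293,13.1797) → (8.3012,23.7205). Closed: final G1 returns to the first vertex.

; Generated by LaserGRBL
G21
G90
G00 X236.6929 Y40.4657
M3 S829
G01 X197.2775 Y17.7727 F1318
G01 X174.5845 Y57.1881 F1318
G01 X213.9999 Y79.8811 F1318
G01 X236.6929 Y40.4657 F1318
M5
G00 X8.3012 Y23.7205
M3 S829
G01 X7.7336 Y41.3383 F1318
G01 X21.1539 Y52.7666 F1318
G01 X38.4563 Y49.3996 F1318
G01 X46.6118 Y33.7728 F1318
G01 X39.4791 Y17.6534 F1318
G01 X22.4293 Y13.1797 F1318
G01 X8.3012 Y23.7205 F1318
M5
G00 X0.0000 Y0.0000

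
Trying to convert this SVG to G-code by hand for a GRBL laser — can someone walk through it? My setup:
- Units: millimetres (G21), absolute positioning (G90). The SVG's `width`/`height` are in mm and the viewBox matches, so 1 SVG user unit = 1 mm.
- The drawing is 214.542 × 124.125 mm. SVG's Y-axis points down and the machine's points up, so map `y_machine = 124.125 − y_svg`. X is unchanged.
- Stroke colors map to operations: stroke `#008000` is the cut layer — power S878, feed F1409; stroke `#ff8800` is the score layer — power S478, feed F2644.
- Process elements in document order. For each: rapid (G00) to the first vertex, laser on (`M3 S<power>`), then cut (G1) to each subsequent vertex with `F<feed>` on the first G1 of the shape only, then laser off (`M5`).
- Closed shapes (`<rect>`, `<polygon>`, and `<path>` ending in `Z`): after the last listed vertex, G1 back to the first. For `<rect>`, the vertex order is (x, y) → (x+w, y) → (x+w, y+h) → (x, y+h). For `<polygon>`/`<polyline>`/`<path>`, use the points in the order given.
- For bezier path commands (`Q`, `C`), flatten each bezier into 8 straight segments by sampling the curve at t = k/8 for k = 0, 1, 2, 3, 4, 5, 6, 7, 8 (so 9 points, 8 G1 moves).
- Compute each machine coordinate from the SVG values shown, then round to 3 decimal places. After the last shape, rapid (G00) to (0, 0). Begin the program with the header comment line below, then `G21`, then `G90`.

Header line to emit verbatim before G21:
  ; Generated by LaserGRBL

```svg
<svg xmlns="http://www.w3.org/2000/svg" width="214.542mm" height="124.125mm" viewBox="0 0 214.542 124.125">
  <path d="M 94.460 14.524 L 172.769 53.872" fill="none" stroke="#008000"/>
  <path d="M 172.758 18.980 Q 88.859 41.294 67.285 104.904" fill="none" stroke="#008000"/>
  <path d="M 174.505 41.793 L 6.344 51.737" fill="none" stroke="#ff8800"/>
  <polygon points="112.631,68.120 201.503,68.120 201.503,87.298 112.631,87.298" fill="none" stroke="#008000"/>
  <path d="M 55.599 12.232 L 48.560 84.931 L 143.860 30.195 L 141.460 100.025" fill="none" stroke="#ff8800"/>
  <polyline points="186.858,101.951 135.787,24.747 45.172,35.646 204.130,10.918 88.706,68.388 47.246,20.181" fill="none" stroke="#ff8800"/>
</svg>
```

; Generated by LaserGRBL
G21
G90
G00 X94.460 Y109.601
M3 S878
G1 X172.769 Y70.253 F1409
M5
G00 X172.758 Y105.145
M3 S878
G1 X152.757 Y98.921 F1409
G1 X134.704 Y91.407
G1 X118.598 Y82.602
G1 X104.440 Y72.507
G1 X92.230 Y61.121
G1 X81.967 Y48.445
G1 X73.652 Y34.478
G1 X67.285 Y19.221
M5
G00 X174.505 Y82.332
M3 S478
G1 X6.344 Y72.388 F2644
M5
G00 X112.631 Y56.005
M3 S878
G1 X201.503 Y56.005 F1409
G1 X201.503 Y36.827
G1 X112.631 Y36.827
G1 X112.631 Y56.005
M5
G00 X55.599 Y111.893
M3 S478
G1 X48.560 Y39.194 F2644
G1 X143.860 Y93.930
G1 X141.460 Y24.100
M5
G00 X186.858 Y22.174
M3 S478
G1 X135.787 Y99.378 F2644
G1 X45.172 Y88.479
G1 X204.130 Y113.207
G1 X88.706 Y55.737
G1 X47.246 Y103.944
M5
G00 X0.000 Y0.000

1 u = 1 mm; y_m = 124.125 − y.

[1] `<path>` line segment, #008000→cut S878 F1409: (94.460,109.601) → (172.769,70.253)

[2] `<path>` quadratic bezier, #008000→cut S878 F1409: (172.758,105.145) → (152.757,98.921) → (134.704,91.407) → (118.598,82.602) → (104.440,72.507) → (92.230,61.121) → (81.967,48.445) → (73.652,34.478) → (67.285,19.221)

[3] `<path>` line segment, #ff8800→score S478 F2644: (174.505,82.332) → (6.344,72.388)

[4] `<polygon>` rectangle, #008000→cut S878 F1409: (112.631,56.005) → (201.503,56.005) → (201.503,36.827) → (112.631,36.827) → (112.631,56.005) (closed)

[5] `<path>` open polyline, #ff8800→score S478 F2644: (55.599,111.893) → (48.560,39.194) → (143.860,93.930) → (141.460,24.100)

[6] `<polyline>` open polyline, #ff8800→score S478 F2644: (186.858,22.174) → (135.787,99.378) → (45.172,88.479) → (204.130,113.207) → (88.706,55.737) → (47.246,103.944)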